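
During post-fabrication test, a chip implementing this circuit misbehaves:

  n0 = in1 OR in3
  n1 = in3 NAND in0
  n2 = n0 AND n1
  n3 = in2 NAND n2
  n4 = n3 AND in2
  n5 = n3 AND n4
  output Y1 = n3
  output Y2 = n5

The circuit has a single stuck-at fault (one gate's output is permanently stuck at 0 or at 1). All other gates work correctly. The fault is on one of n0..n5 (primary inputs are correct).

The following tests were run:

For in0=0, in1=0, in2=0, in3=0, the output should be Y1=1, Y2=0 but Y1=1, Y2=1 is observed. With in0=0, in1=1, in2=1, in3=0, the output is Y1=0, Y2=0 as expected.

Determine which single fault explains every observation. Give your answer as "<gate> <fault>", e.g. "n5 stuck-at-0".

Fault-free values for test 1 (in0=0, in1=0, in2=0, in3=0): n0=0, n1=1, n2=0, n3=1, n4=0, n5=0, giving Y1=1, Y2=0. Observed Y1=1, Y2=1.
Test 1: faults giving observed Y1=1, Y2=1 are {n4 stuck-at-1, n5 stuck-at-1}.
Test 2 (in0=0, in1=1, in2=1, in3=0): fault-free n0=1, n1=1, n2=1, n3=0, n4=0, n5=0 → Y1=0, Y2=0; observed Y1=0, Y2=0. Eliminates n5 stuck-at-1.
Only n4 stuck-at-1 is consistent with every test.

n4 stuck-at-1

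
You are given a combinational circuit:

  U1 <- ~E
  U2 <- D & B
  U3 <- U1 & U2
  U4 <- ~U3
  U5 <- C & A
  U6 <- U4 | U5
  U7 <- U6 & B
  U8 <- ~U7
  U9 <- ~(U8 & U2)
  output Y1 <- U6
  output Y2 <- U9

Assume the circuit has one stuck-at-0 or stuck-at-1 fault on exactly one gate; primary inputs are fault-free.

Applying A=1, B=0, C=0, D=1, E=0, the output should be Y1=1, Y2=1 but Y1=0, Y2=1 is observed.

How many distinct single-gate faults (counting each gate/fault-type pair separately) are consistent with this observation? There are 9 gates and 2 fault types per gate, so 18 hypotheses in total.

3

Fault-free: U1=1, U2=0, U3=0, U4=1, U5=0, U6=1, U7=0, U8=1, U9=1 → Y1=1, Y2=1. Observed Y1=0, Y2=1.
  U1: none of the 2 fault types match ✗
  U2: none of the 2 fault types match ✗
  U3: stuck-at-1 ✓; others ✗
  U4: stuck-at-0 ✓; others ✗
  U5: none of the 2 fault types match ✗
  U6: stuck-at-0 ✓; others ✗
  U7: none of the 2 fault types match ✗
  U8: none of the 2 fault types match ✗
  U9: none of the 2 fault types match ✗
Consistent faults: {U3 stuck-at-1, U4 stuck-at-0, U6 stuck-at-0} — 3 in all.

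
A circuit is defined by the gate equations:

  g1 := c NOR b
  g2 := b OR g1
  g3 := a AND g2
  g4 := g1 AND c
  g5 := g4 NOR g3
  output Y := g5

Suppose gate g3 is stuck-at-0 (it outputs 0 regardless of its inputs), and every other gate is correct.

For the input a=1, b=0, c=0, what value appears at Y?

Propagate with g3 forced: g1=1, g2=1, g3=0 [stuck-at-0], g4=0, g5=1.
So Y = 1. (Without the fault it would be 0.)

1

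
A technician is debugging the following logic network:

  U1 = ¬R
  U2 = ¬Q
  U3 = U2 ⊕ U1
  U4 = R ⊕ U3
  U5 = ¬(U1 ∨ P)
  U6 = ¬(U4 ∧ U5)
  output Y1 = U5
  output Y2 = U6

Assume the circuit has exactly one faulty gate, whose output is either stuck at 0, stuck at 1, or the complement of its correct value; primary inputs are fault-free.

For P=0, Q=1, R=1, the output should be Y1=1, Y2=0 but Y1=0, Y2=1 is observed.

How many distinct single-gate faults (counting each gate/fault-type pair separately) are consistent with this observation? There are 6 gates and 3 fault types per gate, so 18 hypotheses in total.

Fault-free: U1=0, U2=0, U3=0, U4=1, U5=1, U6=0 → Y1=1, Y2=0. Observed Y1=0, Y2=1.
  U1: stuck-at-1, inverted output ✓; others ✗
  U2: none of the 3 fault types match ✗
  U3: none of the 3 fault types match ✗
  U4: none of the 3 fault types match ✗
  U5: stuck-at-0, inverted output ✓; others ✗
  U6: none of the 3 fault types match ✗
Consistent faults: {U1 stuck-at-1, U1 inverted output, U5 stuck-at-0, U5 inverted output} — 4 in all.

4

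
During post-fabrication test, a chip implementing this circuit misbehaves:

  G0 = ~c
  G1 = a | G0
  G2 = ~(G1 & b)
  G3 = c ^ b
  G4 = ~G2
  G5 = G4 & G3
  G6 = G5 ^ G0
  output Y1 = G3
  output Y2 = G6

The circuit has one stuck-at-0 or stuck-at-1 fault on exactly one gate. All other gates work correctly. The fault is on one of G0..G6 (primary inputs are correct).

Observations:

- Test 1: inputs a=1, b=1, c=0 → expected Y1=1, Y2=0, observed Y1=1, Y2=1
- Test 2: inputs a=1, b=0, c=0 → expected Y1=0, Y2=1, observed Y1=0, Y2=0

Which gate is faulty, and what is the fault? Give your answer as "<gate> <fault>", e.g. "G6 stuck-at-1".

G0 stuck-at-0

Fault-free values for test 1 (a=1, b=1, c=0): G0=1, G1=1, G2=0, G3=1, G4=1, G5=1, G6=0, giving Y1=1, Y2=0. Observed Y1=1, Y2=1.
Test 1: faults giving observed Y1=1, Y2=1 are {G0 stuck-at-0, G1 stuck-at-0, G2 stuck-at-1, G4 stuck-at-0, G5 stuck-at-0, G6 stuck-at-1}.
Test 2 (a=1, b=0, c=0): fault-free G0=1, G1=1, G2=1, G3=0, G4=0, G5=0, G6=1 → Y1=0, Y2=1; observed Y1=0, Y2=0. Eliminates G1 stuck-at-0, G2 stuck-at-1, G4 stuck-at-0, G5 stuck-at-0, G6 stuck-at-1.
Only G0 stuck-at-0 is consistent with every test.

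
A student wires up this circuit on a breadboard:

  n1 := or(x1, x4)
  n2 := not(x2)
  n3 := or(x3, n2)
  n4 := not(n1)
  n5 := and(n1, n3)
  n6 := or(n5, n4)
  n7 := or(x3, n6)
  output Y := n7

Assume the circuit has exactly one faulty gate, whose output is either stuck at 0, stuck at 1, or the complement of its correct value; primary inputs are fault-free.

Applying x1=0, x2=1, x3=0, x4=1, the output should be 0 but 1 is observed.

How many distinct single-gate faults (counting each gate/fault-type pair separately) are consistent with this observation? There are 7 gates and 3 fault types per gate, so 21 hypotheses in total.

Fault-free: n1=1, n2=0, n3=0, n4=0, n5=0, n6=0, n7=0 → 0. Observed 1.
  n1: stuck-at-0, inverted output ✓; others ✗
  n2: stuck-at-1, inverted output ✓; others ✗
  n3: stuck-at-1, inverted output ✓; others ✗
  n4: stuck-at-1, inverted output ✓; others ✗
  n5: stuck-at-1, inverted output ✓; others ✗
  n6: stuck-at-1, inverted output ✓; others ✗
  n7: stuck-at-1, inverted output ✓; others ✗
Consistent faults: {n1 stuck-at-0, n1 inverted output, n2 stuck-at-1, n2 inverted output, n3 stuck-at-1, n3 inverted output, n4 stuck-at-1, n4 inverted output, n5 stuck-at-1, n5 inverted output, n6 stuck-at-1, n6 inverted output, n7 stuck-at-1, n7 inverted output} — 14 in all.

14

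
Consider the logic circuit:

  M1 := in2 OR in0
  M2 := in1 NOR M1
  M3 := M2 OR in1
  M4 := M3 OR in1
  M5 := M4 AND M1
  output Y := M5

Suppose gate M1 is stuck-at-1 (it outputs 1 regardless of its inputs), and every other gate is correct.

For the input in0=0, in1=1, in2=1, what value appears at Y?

1

Propagate with M1 forced: M1=1 [stuck-at-1], M2=0, M3=1, M4=1, M5=1.
So Y = 1. (Same as the fault-free value — the fault is masked on this input.)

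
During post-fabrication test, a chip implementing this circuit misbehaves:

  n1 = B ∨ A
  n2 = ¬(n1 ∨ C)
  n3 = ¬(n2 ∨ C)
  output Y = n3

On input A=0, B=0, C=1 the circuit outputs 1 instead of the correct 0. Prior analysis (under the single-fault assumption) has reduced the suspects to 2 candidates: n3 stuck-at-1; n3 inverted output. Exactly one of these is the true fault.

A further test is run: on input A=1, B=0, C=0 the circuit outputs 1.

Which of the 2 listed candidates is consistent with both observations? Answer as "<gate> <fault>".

Evaluate each candidate on input A=1, B=0, C=0:
  n3 stuck-at-1: n1=1, n2=0, n3=1 [stuck-at-1] → 1 — matches
  n3 inverted output: n1=1, n2=0, n3=0 [inverted output] → 0 — eliminated
Only n3 stuck-at-1 reproduces the observed 1.

n3 stuck-at-1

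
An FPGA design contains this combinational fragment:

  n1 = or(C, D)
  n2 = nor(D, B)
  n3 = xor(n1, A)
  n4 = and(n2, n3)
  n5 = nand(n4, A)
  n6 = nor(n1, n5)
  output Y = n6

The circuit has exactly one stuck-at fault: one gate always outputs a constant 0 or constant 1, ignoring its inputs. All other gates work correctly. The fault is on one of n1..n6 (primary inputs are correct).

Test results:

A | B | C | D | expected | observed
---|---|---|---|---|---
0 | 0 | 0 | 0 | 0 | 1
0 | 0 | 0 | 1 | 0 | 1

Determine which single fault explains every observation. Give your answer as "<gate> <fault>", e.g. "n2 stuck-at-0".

n6 stuck-at-1

Fault-free values for test 1 (A=0, B=0, C=0, D=0): n1=0, n2=1, n3=0, n4=0, n5=1, n6=0, giving Y=0. Observed 1.
Test 1: faults giving observed 1 are {n5 stuck-at-0, n6 stuck-at-1}.
Test 2 (A=0, B=0, C=0, D=1): fault-free n1=1, n2=0, n3=1, n4=0, n5=1, n6=0 → 0; observed 1. Eliminates n5 stuck-at-0.
Only n6 stuck-at-1 is consistent with every test.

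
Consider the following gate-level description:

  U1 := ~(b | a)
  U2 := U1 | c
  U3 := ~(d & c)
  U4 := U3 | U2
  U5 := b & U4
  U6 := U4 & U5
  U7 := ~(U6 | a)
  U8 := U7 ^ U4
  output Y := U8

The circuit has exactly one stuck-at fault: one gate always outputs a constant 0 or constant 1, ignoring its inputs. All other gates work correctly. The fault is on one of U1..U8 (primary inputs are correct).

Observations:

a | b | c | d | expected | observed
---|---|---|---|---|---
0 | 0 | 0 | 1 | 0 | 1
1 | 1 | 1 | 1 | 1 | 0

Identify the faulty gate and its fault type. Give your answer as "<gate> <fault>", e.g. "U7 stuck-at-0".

U4 stuck-at-0

Fault-free values for test 1 (a=0, b=0, c=0, d=1): U1=1, U2=1, U3=1, U4=1, U5=0, U6=0, U7=1, U8=0, giving Y=0. Observed 1.
Test 1: faults giving observed 1 are {U4 stuck-at-0, U5 stuck-at-1, U6 stuck-at-1, U7 stuck-at-0, U8 stuck-at-1}.
Test 2 (a=1, b=1, c=1, d=1): fault-free U1=0, U2=1, U3=0, U4=1, U5=1, U6=1, U7=0, U8=1 → 1; observed 0. Eliminates U5 stuck-at-1, U6 stuck-at-1, U7 stuck-at-0, U8 stuck-at-1.
Only U4 stuck-at-0 is consistent with every test.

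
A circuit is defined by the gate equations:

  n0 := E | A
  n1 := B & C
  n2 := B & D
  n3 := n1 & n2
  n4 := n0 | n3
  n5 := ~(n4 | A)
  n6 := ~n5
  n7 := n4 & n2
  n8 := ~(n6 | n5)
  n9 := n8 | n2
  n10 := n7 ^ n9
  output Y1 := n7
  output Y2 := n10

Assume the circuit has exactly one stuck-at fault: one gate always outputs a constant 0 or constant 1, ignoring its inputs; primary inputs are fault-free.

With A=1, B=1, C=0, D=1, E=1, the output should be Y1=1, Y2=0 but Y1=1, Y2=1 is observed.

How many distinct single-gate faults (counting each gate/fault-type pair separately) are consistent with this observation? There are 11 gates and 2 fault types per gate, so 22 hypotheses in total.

2

Fault-free: n0=1, n1=0, n2=1, n3=0, n4=1, n5=0, n6=1, n7=1, n8=0, n9=1, n10=0 → Y1=1, Y2=0. Observed Y1=1, Y2=1.
  n0: none of the 2 fault types match ✗
  n1: none of the 2 fault types match ✗
  n2: none of the 2 fault types match ✗
  n3: none of the 2 fault types match ✗
  n4: none of the 2 fault types match ✗
  n5: none of the 2 fault types match ✗
  n6: none of the 2 fault types match ✗
  n7: none of the 2 fault types match ✗
  n8: none of the 2 fault types match ✗
  n9: stuck-at-0 ✓; others ✗
  n10: stuck-at-1 ✓; others ✗
Consistent faults: {n9 stuck-at-0, n10 stuck-at-1} — 2 in all.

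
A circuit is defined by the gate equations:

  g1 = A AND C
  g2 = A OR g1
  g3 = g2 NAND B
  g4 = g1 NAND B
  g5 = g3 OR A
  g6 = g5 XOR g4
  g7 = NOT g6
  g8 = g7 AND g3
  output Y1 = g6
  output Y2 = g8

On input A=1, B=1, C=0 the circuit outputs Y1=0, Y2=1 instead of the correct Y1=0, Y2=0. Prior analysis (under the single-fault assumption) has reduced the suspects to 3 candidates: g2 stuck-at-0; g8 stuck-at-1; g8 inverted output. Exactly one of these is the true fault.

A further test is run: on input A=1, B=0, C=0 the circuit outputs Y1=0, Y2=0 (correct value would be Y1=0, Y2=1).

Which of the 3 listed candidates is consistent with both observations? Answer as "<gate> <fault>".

Evaluate each candidate on input A=1, B=0, C=0:
  g2 stuck-at-0: g1=0, g2=0 [stuck-at-0], g3=1, g4=1, g5=1, g6=0, g7=1, g8=1 → Y1=0, Y2=1 — eliminated
  g8 stuck-at-1: g1=0, g2=1, g3=1, g4=1, g5=1, g6=0, g7=1, g8=1 [stuck-at-1] → Y1=0, Y2=1 — eliminated
  g8 inverted output: g1=0, g2=1, g3=1, g4=1, g5=1, g6=0, g7=1, g8=0 [inverted output] → Y1=0, Y2=0 — matches
Only g8 inverted output reproduces the observed Y1=0, Y2=0.

g8 inverted output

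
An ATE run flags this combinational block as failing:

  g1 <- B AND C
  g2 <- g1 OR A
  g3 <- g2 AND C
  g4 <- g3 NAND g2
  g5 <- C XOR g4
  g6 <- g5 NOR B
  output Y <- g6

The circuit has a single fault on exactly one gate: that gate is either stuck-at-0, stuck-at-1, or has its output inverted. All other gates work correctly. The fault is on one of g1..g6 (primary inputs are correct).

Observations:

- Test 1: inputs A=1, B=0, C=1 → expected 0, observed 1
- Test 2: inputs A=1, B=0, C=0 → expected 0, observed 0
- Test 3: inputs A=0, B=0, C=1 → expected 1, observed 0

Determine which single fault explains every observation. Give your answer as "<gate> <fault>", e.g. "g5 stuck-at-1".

g2 inverted output

Fault-free values for test 1 (A=1, B=0, C=1): g1=0, g2=1, g3=1, g4=0, g5=1, g6=0, giving Y=0. Observed 1.
Test 1: faults giving observed 1 are {g2 stuck-at-0, g2 inverted output, g3 stuck-at-0, g3 inverted output, g4 stuck-at-1, g4 inverted output, g5 stuck-at-0, g5 inverted output, g6 stuck-at-1, g6 inverted output}.
Test 2 (A=1, B=0, C=0): fault-free g1=0, g2=1, g3=0, g4=1, g5=1, g6=0 → 0; observed 0. Eliminates g3 inverted output, g4 inverted output, g5 stuck-at-0, g5 inverted output, g6 stuck-at-1, g6 inverted output.
Test 3 (A=0, B=0, C=1): fault-free g1=0, g2=0, g3=0, g4=1, g5=0, g6=1 → 1; observed 0. Eliminates g2 stuck-at-0, g3 stuck-at-0, g4 stuck-at-1.
Only g2 inverted output is consistent with every test.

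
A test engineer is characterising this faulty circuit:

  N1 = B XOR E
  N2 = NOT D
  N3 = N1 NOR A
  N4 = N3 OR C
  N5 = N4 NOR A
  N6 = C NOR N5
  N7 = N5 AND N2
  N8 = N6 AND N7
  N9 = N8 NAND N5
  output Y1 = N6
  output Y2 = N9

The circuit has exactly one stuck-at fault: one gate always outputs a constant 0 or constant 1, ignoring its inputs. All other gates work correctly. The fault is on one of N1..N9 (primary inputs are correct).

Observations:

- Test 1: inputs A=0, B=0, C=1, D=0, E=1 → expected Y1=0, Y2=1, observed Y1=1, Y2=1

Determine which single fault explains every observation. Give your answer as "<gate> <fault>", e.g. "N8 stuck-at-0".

N6 stuck-at-1

Fault-free values for test 1 (A=0, B=0, C=1, D=0, E=1): N1=1, N2=1, N3=0, N4=1, N5=0, N6=0, N7=0, N8=0, N9=1, giving Y1=0, Y2=1. Observed Y1=1, Y2=1.
Test 1: faults giving observed Y1=1, Y2=1 are {N6 stuck-at-1}.
Only N6 stuck-at-1 is consistent with every test.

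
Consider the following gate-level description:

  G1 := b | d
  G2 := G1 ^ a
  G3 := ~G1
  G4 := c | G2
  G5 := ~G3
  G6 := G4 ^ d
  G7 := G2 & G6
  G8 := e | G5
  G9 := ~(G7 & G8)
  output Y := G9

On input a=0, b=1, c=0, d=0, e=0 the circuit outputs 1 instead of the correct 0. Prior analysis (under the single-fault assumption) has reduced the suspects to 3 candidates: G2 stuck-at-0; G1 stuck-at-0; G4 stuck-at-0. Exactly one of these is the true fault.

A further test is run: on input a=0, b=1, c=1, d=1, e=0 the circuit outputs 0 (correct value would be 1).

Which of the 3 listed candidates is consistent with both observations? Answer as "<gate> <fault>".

Evaluate each candidate on input a=0, b=1, c=1, d=1, e=0:
  G2 stuck-at-0: G1=1, G2=0 [stuck-at-0], G3=0, G4=1, G5=1, G6=0, G7=0, G8=1, G9=1 → 1 — eliminated
  G1 stuck-at-0: G1=0 [stuck-at-0], G2=0, G3=1, G4=1, G5=0, G6=0, G7=0, G8=0, G9=1 → 1 — eliminated
  G4 stuck-at-0: G1=1, G2=1, G3=0, G4=0 [stuck-at-0], G5=1, G6=1, G7=1, G8=1, G9=0 → 0 — matches
Only G4 stuck-at-0 reproduces the observed 0.

G4 stuck-at-0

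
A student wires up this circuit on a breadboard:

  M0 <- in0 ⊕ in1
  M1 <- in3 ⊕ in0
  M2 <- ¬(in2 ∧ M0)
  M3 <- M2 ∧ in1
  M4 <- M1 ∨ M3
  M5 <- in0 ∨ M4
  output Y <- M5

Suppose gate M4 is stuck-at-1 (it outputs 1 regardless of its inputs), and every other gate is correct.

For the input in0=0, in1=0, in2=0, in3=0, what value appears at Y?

Propagate with M4 forced: M0=0, M1=0, M2=1, M3=0, M4=1 [stuck-at-1], M5=1.
So Y = 1. (Without the fault it would be 0.)

1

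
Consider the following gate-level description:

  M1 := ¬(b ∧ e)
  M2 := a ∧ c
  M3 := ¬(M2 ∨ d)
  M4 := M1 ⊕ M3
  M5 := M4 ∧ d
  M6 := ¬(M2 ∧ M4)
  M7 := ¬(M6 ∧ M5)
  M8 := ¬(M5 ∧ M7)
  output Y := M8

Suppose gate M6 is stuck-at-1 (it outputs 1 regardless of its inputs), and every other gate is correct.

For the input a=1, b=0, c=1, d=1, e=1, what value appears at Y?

1

Propagate with M6 forced: M1=1, M2=1, M3=0, M4=1, M5=1, M6=1 [stuck-at-1], M7=0, M8=1.
So Y = 1. (Without the fault it would be 0.)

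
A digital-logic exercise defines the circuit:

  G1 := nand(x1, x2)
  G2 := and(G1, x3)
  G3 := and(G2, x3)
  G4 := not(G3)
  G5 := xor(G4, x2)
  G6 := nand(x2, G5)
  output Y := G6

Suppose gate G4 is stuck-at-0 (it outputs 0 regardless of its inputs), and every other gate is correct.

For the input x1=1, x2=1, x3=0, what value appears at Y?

Propagate with G4 forced: G1=0, G2=0, G3=0, G4=0 [stuck-at-0], G5=1, G6=0.
So Y = 0. (Without the fault it would be 1.)

0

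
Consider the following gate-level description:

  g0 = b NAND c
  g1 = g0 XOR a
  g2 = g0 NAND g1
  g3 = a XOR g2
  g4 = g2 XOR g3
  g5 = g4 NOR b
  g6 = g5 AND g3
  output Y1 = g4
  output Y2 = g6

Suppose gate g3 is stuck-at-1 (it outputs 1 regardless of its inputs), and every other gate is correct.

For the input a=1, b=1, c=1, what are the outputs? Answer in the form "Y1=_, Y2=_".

Y1=0, Y2=0

Propagate with g3 forced: g0=0, g1=1, g2=1, g3=1 [stuck-at-1], g4=0, g5=0, g6=0.
So the outputs are Y1=0, Y2=0. (Without the fault they would be Y1=1, Y2=0.)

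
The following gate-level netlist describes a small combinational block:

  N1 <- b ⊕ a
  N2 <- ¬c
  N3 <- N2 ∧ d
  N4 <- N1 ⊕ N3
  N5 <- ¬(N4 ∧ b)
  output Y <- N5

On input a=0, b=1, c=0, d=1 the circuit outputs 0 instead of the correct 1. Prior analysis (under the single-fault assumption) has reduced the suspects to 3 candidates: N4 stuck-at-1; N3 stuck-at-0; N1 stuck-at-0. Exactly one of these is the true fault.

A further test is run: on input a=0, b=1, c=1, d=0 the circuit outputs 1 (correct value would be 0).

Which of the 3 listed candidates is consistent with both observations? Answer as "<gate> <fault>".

N1 stuck-at-0

Evaluate each candidate on input a=0, b=1, c=1, d=0:
  N4 stuck-at-1: N1=1, N2=0, N3=0, N4=1 [stuck-at-1], N5=0 → 0 — eliminated
  N3 stuck-at-0: N1=1, N2=0, N3=0 [stuck-at-0], N4=1, N5=0 → 0 — eliminated
  N1 stuck-at-0: N1=0 [stuck-at-0], N2=0, N3=0, N4=0, N5=1 → 1 — matches
Only N1 stuck-at-0 reproduces the observed 1.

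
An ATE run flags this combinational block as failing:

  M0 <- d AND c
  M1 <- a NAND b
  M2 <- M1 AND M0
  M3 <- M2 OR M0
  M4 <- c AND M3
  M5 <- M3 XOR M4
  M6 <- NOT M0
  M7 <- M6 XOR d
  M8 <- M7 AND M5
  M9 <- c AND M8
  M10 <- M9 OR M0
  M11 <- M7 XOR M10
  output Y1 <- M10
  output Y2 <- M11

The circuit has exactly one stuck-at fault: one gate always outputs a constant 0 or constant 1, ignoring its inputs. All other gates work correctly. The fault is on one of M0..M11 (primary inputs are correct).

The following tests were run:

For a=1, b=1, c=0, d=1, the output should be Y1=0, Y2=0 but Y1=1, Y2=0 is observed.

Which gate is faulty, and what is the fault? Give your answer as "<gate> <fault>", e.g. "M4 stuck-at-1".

Fault-free values for test 1 (a=1, b=1, c=0, d=1): M0=0, M1=0, M2=0, M3=0, M4=0, M5=0, M6=1, M7=0, M8=0, M9=0, M10=0, M11=0, giving Y1=0, Y2=0. Observed Y1=1, Y2=0.
Test 1: faults giving observed Y1=1, Y2=0 are {M0 stuck-at-1}.
Only M0 stuck-at-1 is consistent with every test.

M0 stuck-at-1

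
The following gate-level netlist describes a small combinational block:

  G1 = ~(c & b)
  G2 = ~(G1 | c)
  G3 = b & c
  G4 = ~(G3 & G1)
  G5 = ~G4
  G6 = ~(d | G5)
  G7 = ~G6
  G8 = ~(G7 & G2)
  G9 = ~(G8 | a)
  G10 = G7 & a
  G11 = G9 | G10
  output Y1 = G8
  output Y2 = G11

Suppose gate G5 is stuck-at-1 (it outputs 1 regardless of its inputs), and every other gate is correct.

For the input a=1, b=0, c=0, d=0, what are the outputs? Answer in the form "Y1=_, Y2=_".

Propagate with G5 forced: G1=1, G2=0, G3=0, G4=1, G5=1 [stuck-at-1], G6=0, G7=1, G8=1, G9=0, G10=1, G11=1.
So the outputs are Y1=1, Y2=1. (Without the fault they would be Y1=1, Y2=0.)

Y1=1, Y2=1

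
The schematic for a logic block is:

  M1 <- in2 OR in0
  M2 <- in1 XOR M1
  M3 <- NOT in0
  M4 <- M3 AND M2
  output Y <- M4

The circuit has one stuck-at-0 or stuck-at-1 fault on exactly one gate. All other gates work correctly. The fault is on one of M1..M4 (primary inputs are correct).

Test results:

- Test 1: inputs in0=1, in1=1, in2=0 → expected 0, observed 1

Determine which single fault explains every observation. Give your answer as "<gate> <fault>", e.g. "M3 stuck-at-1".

M4 stuck-at-1

Fault-free values for test 1 (in0=1, in1=1, in2=0): M1=1, M2=0, M3=0, M4=0, giving Y=0. Observed 1.
Test 1: faults giving observed 1 are {M4 stuck-at-1}.
Only M4 stuck-at-1 is consistent with every test.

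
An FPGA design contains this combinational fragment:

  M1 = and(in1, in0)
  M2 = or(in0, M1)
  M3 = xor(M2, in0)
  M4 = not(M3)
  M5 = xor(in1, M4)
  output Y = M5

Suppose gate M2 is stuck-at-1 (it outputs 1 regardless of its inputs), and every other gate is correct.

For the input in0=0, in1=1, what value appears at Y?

Propagate with M2 forced: M1=0, M2=1 [stuck-at-1], M3=1, M4=0, M5=1.
So Y = 1. (Without the fault it would be 0.)

1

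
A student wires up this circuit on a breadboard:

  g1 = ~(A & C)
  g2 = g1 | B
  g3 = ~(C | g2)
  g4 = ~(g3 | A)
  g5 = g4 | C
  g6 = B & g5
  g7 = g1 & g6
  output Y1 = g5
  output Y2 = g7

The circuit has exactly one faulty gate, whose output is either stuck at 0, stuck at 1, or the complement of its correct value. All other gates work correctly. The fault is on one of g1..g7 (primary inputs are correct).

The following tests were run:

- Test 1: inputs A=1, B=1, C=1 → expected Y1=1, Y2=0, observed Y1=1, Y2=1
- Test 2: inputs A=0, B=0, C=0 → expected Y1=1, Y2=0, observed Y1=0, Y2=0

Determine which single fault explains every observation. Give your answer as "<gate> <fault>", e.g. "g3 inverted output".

Fault-free values for test 1 (A=1, B=1, C=1): g1=0, g2=1, g3=0, g4=0, g5=1, g6=1, g7=0, giving Y1=1, Y2=0. Observed Y1=1, Y2=1.
Test 1: faults giving observed Y1=1, Y2=1 are {g1 stuck-at-1, g1 inverted output, g7 stuck-at-1, g7 inverted output}.
Test 2 (A=0, B=0, C=0): fault-free g1=1, g2=1, g3=0, g4=1, g5=1, g6=0, g7=0 → Y1=1, Y2=0; observed Y1=0, Y2=0. Eliminates g1 stuck-at-1, g7 stuck-at-1, g7 inverted output.
Only g1 inverted output is consistent with every test.

g1 inverted output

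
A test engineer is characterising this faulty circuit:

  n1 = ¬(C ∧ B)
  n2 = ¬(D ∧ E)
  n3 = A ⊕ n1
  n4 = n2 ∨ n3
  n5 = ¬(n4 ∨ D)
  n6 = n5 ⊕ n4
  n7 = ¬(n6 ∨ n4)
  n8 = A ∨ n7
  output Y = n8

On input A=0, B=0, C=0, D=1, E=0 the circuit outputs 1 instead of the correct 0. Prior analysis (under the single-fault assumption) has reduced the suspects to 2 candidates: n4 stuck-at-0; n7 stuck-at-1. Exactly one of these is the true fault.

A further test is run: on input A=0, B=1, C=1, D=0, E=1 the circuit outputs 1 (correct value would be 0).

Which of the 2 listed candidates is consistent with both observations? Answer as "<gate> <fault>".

n7 stuck-at-1

Evaluate each candidate on input A=0, B=1, C=1, D=0, E=1:
  n4 stuck-at-0: n1=0, n2=1, n3=0, n4=0 [stuck-at-0], n5=1, n6=1, n7=0, n8=0 → 0 — eliminated
  n7 stuck-at-1: n1=0, n2=1, n3=0, n4=1, n5=0, n6=1, n7=1 [stuck-at-1], n8=1 → 1 — matches
Only n7 stuck-at-1 reproduces the observed 1.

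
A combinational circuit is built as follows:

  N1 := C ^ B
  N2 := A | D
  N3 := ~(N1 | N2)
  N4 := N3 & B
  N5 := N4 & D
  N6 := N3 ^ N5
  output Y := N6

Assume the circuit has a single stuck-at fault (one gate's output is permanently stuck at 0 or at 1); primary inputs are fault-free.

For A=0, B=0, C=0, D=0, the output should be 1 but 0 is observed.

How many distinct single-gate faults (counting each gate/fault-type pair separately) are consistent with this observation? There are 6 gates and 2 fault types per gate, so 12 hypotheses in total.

Fault-free: N1=0, N2=0, N3=1, N4=0, N5=0, N6=1 → 1. Observed 0.
  N1 stuck-at-0: output 1 ✗
  N1 stuck-at-1: output 0 ✓
  N2 stuck-at-0: output 1 ✗
  N2 stuck-at-1: output 0 ✓
  N3 stuck-at-0: output 0 ✓
  N3 stuck-at-1: output 1 ✗
  N4 stuck-at-0: output 1 ✗
  N4 stuck-at-1: output 1 ✗
  N5 stuck-at-0: output 1 ✗
  N5 stuck-at-1: output 0 ✓
  N6 stuck-at-0: output 0 ✓
  N6 stuck-at-1: output 1 ✗
Consistent faults: {N1 stuck-at-1, N2 stuck-at-1, N3 stuck-at-0, N5 stuck-at-1, N6 stuck-at-0} — 5 in all.

5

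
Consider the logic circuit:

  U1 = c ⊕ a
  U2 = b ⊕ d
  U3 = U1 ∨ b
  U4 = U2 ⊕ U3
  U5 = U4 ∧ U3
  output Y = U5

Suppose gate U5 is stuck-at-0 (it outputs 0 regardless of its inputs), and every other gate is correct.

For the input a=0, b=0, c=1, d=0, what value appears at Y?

0

Propagate with U5 forced: U1=1, U2=0, U3=1, U4=1, U5=0 [stuck-at-0].
So Y = 0. (Without the fault it would be 1.)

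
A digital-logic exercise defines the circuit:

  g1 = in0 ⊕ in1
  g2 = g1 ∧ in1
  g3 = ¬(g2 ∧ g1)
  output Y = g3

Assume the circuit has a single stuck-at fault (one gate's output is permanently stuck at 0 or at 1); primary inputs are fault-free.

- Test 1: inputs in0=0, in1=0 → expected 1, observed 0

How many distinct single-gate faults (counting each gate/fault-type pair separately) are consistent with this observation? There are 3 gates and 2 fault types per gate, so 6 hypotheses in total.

Fault-free: g1=0, g2=0, g3=1 → 1. Observed 0.
  g1 stuck-at-0: output 1 ✗
  g1 stuck-at-1: output 1 ✗
  g2 stuck-at-0: output 1 ✗
  g2 stuck-at-1: output 1 ✗
  g3 stuck-at-0: output 0 ✓
  g3 stuck-at-1: output 1 ✗
Consistent faults: {g3 stuck-at-0} — 1 in all.

1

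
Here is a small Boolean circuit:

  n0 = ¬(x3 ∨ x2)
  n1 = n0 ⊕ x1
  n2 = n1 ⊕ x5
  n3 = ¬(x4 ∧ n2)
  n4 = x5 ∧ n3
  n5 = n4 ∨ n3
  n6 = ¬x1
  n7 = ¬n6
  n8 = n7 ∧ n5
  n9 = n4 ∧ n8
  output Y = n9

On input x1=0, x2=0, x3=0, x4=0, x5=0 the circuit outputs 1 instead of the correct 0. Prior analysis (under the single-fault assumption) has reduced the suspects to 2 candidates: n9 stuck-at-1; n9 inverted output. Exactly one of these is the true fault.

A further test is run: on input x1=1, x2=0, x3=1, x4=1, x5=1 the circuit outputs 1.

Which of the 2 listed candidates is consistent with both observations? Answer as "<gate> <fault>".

Evaluate each candidate on input x1=1, x2=0, x3=1, x4=1, x5=1:
  n9 stuck-at-1: n0=0, n1=1, n2=0, n3=1, n4=1, n5=1, n6=0, n7=1, n8=1, n9=1 [stuck-at-1] → 1 — matches
  n9 inverted output: n0=0, n1=1, n2=0, n3=1, n4=1, n5=1, n6=0, n7=1, n8=1, n9=0 [inverted output] → 0 — eliminated
Only n9 stuck-at-1 reproduces the observed 1.

n9 stuck-at-1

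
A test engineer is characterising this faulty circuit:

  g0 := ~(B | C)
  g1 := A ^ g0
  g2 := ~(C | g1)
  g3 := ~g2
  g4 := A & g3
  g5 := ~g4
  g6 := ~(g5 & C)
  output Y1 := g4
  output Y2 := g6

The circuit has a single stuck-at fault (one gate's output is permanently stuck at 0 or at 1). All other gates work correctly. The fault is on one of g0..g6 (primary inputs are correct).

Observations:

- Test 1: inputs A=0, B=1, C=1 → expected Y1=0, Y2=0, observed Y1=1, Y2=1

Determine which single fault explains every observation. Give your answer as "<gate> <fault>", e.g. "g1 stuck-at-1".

g4 stuck-at-1

Fault-free values for test 1 (A=0, B=1, C=1): g0=0, g1=0, g2=0, g3=1, g4=0, g5=1, g6=0, giving Y1=0, Y2=0. Observed Y1=1, Y2=1.
Test 1: faults giving observed Y1=1, Y2=1 are {g4 stuck-at-1}.
Only g4 stuck-at-1 is consistent with every test.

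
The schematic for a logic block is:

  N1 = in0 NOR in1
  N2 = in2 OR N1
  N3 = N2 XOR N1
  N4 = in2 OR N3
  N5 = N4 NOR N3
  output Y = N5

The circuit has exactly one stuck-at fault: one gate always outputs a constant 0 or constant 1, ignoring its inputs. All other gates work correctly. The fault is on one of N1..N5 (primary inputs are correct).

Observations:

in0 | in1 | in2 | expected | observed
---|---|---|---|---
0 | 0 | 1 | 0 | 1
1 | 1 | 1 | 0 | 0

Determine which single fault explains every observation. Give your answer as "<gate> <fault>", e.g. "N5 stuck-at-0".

N4 stuck-at-0

Fault-free values for test 1 (in0=0, in1=0, in2=1): N1=1, N2=1, N3=0, N4=1, N5=0, giving Y=0. Observed 1.
Test 1: faults giving observed 1 are {N4 stuck-at-0, N5 stuck-at-1}.
Test 2 (in0=1, in1=1, in2=1): fault-free N1=0, N2=1, N3=1, N4=1, N5=0 → 0; observed 0. Eliminates N5 stuck-at-1.
Only N4 stuck-at-0 is consistent with every test.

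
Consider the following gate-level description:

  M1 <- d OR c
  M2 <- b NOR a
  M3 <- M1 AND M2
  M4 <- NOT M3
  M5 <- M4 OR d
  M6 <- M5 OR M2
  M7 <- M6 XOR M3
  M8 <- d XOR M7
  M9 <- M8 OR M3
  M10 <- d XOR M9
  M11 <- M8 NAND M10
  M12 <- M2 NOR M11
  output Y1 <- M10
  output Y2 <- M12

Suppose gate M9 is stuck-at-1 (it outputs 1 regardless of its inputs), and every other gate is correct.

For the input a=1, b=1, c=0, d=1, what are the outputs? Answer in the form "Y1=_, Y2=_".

Y1=0, Y2=0

Propagate with M9 forced: M1=1, M2=0, M3=0, M4=1, M5=1, M6=1, M7=1, M8=0, M9=1 [stuck-at-1], M10=0, M11=1, M12=0.
So the outputs are Y1=0, Y2=0. (Without the fault they would be Y1=1, Y2=0.)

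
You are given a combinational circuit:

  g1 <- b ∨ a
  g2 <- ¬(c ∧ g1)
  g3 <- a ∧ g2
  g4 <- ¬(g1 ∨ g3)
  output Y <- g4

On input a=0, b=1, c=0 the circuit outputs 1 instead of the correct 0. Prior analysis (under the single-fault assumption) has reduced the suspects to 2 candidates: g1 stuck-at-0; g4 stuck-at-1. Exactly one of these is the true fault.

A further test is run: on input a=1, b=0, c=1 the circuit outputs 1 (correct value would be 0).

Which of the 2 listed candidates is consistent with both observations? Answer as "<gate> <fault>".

g4 stuck-at-1

Evaluate each candidate on input a=1, b=0, c=1:
  g1 stuck-at-0: g1=0 [stuck-at-0], g2=1, g3=1, g4=0 → 0 — eliminated
  g4 stuck-at-1: g1=1, g2=0, g3=0, g4=1 [stuck-at-1] → 1 — matches
Only g4 stuck-at-1 reproduces the observed 1.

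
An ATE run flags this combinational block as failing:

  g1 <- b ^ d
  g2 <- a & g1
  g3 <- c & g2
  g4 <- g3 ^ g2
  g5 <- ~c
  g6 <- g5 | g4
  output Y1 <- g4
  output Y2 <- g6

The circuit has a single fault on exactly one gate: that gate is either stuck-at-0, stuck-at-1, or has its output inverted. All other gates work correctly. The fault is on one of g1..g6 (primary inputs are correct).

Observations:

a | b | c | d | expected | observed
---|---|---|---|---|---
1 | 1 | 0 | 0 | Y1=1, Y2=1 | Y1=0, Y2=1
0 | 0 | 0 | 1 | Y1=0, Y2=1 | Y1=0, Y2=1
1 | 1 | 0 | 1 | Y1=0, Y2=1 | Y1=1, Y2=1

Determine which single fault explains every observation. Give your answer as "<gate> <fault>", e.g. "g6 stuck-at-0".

Fault-free values for test 1 (a=1, b=1, c=0, d=0): g1=1, g2=1, g3=0, g4=1, g5=1, g6=1, giving Y1=1, Y2=1. Observed Y1=0, Y2=1.
Test 1: faults giving observed Y1=0, Y2=1 are {g1 stuck-at-0, g1 inverted output, g2 stuck-at-0, g2 inverted output, g3 stuck-at-1, g3 inverted output, g4 stuck-at-0, g4 inverted output}.
Test 2 (a=0, b=0, c=0, d=1): fault-free g1=1, g2=0, g3=0, g4=0, g5=1, g6=1 → Y1=0, Y2=1; observed Y1=0, Y2=1. Eliminates g2 inverted output, g3 stuck-at-1, g3 inverted output, g4 inverted output.
Test 3 (a=1, b=1, c=0, d=1): fault-free g1=0, g2=0, g3=0, g4=0, g5=1, g6=1 → Y1=0, Y2=1; observed Y1=1, Y2=1. Eliminates g1 stuck-at-0, g2 stuck-at-0, g4 stuck-at-0.
Only g1 inverted output is consistent with every test.

g1 inverted output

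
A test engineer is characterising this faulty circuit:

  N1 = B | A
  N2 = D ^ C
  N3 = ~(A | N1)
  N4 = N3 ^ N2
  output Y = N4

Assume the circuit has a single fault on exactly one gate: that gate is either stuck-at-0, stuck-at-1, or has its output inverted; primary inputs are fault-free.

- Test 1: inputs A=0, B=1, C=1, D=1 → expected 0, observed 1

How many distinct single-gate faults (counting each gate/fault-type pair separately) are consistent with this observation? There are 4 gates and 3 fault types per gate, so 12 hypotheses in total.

8

Fault-free: N1=1, N2=0, N3=0, N4=0 → 0. Observed 1.
  N1 stuck-at-0: output 1 ✓
  N1 stuck-at-1: output 0 ✗
  N1 inverted output: output 1 ✓
  N2 stuck-at-0: output 0 ✗
  N2 stuck-at-1: output 1 ✓
  N2 inverted output: output 1 ✓
  N3 stuck-at-0: output 0 ✗
  N3 stuck-at-1: output 1 ✓
  N3 inverted output: output 1 ✓
  N4 stuck-at-0: output 0 ✗
  N4 stuck-at-1: output 1 ✓
  N4 inverted output: output 1 ✓
Consistent faults: {N1 stuck-at-0, N1 inverted output, N2 stuck-at-1, N2 inverted output, N3 stuck-at-1, N3 inverted output, N4 stuck-at-1, N4 inverted output} — 8 in all.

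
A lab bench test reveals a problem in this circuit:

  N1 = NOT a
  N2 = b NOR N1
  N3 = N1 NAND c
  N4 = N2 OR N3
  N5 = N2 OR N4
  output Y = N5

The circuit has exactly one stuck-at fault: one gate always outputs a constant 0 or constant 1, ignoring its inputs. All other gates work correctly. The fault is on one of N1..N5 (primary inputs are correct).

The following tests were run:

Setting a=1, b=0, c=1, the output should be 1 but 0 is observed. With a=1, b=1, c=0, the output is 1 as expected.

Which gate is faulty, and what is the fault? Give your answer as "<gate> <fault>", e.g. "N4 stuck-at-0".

N1 stuck-at-1

Fault-free values for test 1 (a=1, b=0, c=1): N1=0, N2=1, N3=1, N4=1, N5=1, giving Y=1. Observed 0.
Test 1: faults giving observed 0 are {N1 stuck-at-1, N5 stuck-at-0}.
Test 2 (a=1, b=1, c=0): fault-free N1=0, N2=0, N3=1, N4=1, N5=1 → 1; observed 1. Eliminates N5 stuck-at-0.
Only N1 stuck-at-1 is consistent with every test.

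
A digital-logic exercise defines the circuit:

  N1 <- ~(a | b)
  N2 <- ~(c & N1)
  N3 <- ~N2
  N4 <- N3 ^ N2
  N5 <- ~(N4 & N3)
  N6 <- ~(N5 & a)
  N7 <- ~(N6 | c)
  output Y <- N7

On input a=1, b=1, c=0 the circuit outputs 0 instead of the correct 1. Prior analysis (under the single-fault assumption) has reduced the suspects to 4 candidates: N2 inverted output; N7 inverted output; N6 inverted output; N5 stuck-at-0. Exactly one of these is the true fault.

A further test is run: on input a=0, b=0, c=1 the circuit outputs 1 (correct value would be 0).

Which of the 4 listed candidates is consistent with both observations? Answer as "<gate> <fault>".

Evaluate each candidate on input a=0, b=0, c=1:
  N2 inverted output: N1=1, N2=1 [inverted output], N3=0, N4=1, N5=1, N6=1, N7=0 → 0 — eliminated
  N7 inverted output: N1=1, N2=0, N3=1, N4=1, N5=0, N6=1, N7=1 [inverted output] → 1 — matches
  N6 inverted output: N1=1, N2=0, N3=1, N4=1, N5=0, N6=0 [inverted output], N7=0 → 0 — eliminated
  N5 stuck-at-0: N1=1, N2=0, N3=1, N4=1, N5=0 [stuck-at-0], N6=1, N7=0 → 0 — eliminated
Only N7 inverted output reproduces the observed 1.

N7 inverted output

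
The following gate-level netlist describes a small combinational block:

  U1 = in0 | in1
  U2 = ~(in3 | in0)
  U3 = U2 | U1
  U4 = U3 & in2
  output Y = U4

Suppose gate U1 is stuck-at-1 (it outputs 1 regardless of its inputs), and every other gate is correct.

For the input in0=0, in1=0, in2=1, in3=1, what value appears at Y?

Propagate with U1 forced: U1=1 [stuck-at-1], U2=0, U3=1, U4=1.
So Y = 1. (Without the fault it would be 0.)

1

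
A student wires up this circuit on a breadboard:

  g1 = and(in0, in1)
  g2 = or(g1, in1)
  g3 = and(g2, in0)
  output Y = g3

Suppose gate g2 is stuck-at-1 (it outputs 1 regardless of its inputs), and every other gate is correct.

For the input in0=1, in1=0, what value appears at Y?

1

Propagate with g2 forced: g1=0, g2=1 [stuck-at-1], g3=1.
So Y = 1. (Without the fault it would be 0.)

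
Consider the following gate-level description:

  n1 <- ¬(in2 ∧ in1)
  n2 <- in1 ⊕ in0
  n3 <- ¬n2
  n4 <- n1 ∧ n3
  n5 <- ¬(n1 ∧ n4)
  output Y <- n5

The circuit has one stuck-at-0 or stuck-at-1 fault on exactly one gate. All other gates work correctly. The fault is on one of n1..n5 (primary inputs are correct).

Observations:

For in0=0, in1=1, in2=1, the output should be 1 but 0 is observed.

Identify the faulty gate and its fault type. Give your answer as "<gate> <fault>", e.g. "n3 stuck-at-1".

Fault-free values for test 1 (in0=0, in1=1, in2=1): n1=0, n2=1, n3=0, n4=0, n5=1, giving Y=1. Observed 0.
Test 1: faults giving observed 0 are {n5 stuck-at-0}.
Only n5 stuck-at-0 is consistent with every test.

n5 stuck-at-0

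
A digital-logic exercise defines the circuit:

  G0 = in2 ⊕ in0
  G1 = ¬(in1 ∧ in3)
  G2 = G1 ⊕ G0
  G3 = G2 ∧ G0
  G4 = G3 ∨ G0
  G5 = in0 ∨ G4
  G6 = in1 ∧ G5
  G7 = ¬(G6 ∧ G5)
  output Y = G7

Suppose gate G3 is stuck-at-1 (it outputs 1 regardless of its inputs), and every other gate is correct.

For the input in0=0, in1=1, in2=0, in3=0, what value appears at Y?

0

Propagate with G3 forced: G0=0, G1=1, G2=1, G3=1 [stuck-at-1], G4=1, G5=1, G6=1, G7=0.
So Y = 0. (Without the fault it would be 1.)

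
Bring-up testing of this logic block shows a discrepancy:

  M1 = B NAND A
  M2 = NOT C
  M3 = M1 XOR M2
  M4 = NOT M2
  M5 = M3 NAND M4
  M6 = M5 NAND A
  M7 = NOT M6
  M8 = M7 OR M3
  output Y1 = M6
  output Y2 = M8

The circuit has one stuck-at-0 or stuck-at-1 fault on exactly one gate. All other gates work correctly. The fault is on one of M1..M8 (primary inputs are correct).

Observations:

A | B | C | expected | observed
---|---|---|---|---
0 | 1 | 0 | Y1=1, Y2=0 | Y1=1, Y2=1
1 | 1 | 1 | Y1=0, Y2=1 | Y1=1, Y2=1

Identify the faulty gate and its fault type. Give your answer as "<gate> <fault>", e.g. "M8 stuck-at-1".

M3 stuck-at-1

Fault-free values for test 1 (A=0, B=1, C=0): M1=1, M2=1, M3=0, M4=0, M5=1, M6=1, M7=0, M8=0, giving Y1=1, Y2=0. Observed Y1=1, Y2=1.
Test 1: faults giving observed Y1=1, Y2=1 are {M1 stuck-at-0, M2 stuck-at-0, M3 stuck-at-1, M7 stuck-at-1, M8 stuck-at-1}.
Test 2 (A=1, B=1, C=1): fault-free M1=0, M2=0, M3=0, M4=1, M5=1, M6=0, M7=1, M8=1 → Y1=0, Y2=1; observed Y1=1, Y2=1. Eliminates M1 stuck-at-0, M2 stuck-at-0, M7 stuck-at-1, M8 stuck-at-1.
Only M3 stuck-at-1 is consistent with every test.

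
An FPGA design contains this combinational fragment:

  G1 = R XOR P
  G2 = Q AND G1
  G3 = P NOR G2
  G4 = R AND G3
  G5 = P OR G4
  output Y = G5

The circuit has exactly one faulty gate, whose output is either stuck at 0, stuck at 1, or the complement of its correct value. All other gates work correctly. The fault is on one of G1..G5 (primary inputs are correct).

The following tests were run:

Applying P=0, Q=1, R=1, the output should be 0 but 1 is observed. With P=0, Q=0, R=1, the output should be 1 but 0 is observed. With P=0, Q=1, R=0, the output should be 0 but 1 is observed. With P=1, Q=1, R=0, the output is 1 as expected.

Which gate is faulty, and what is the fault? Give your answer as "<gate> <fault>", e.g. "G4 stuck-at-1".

Fault-free values for test 1 (P=0, Q=1, R=1): G1=1, G2=1, G3=0, G4=0, G5=0, giving Y=0. Observed 1.
Test 1: faults giving observed 1 are {G1 stuck-at-0, G1 inverted output, G2 stuck-at-0, G2 inverted output, G3 stuck-at-1, G3 inverted output, G4 stuck-at-1, G4 inverted output, G5 stuck-at-1, G5 inverted output}.
Test 2 (P=0, Q=0, R=1): fault-free G1=1, G2=0, G3=1, G4=1, G5=1 → 1; observed 0. Eliminates G1 stuck-at-0, G1 inverted output, G2 stuck-at-0, G3 stuck-at-1, G4 stuck-at-1, G5 stuck-at-1.
Test 3 (P=0, Q=1, R=0): fault-free G1=0, G2=0, G3=1, G4=0, G5=0 → 0; observed 1. Eliminates G2 inverted output, G3 inverted output.
Test 4 (P=1, Q=1, R=0): fault-free G1=1, G2=1, G3=0, G4=0, G5=1 → 1; observed 1. Eliminates G5 inverted output.
Only G4 inverted output is consistent with every test.

G4 inverted output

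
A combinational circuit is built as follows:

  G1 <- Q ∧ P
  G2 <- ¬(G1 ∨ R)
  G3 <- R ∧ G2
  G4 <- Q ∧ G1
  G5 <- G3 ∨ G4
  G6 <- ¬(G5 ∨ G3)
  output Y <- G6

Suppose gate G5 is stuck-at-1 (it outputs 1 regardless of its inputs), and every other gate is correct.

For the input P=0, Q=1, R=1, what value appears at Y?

0

Propagate with G5 forced: G1=0, G2=0, G3=0, G4=0, G5=1 [stuck-at-1], G6=0.
So Y = 0. (Without the fault it would be 1.)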